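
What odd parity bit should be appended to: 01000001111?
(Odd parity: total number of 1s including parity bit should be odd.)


Number of 1s in data: 5
Parity bit: 0

0


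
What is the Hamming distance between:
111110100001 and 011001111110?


XOR: 100111011111
Count of 1s: 9

9


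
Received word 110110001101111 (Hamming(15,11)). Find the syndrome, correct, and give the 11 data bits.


Syndrome = 1: error at position 1

Data: 01001101111 (corrected bit 1)


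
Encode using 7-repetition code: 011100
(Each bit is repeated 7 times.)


Each bit -> 7 copies

000000011111111111111111111100000000000000


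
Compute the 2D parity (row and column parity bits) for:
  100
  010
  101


Row parities: 110
Column parities: 011

Row P: 110, Col P: 011, Corner: 0


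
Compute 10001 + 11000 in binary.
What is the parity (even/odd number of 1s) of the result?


10001 = 17
11000 = 24
Sum = 41 = 101001
1s count = 3

odd parity (3 ones in 101001)


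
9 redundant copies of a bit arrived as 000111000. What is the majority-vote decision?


Ones: 3 out of 9
Threshold: 5

0 (3/9 voted 1)


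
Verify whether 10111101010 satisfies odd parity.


Number of 1s: 7

Yes, parity is correct (7 ones)


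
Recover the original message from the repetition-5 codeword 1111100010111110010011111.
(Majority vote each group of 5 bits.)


Groups: 11111, 00010, 11111, 00100, 11111
Majority votes: 10101

10101


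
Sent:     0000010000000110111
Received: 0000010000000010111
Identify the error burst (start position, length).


XOR: 0000000000000100000

Burst at position 13, length 1


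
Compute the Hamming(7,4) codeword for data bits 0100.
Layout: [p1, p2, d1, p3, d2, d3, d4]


Parity bits: p1=1, p2=0, p3=1

1001100


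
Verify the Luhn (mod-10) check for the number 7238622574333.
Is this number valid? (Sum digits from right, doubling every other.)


Luhn sum = 61
61 mod 10 = 1

Invalid (Luhn sum mod 10 = 1)


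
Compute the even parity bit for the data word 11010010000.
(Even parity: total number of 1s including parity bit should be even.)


Number of 1s in data: 4
Parity bit: 0

0


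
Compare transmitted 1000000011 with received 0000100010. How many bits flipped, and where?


XOR: 1000100001

3 error(s) at position(s): 0, 4, 9


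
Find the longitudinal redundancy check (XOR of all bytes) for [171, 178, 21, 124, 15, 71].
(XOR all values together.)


XOR chain: 171 ^ 178 ^ 21 ^ 124 ^ 15 ^ 71 = 56

56


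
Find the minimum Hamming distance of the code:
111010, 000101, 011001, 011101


Comparing all pairs, minimum distance: 1
Can detect 0 errors, correct 0 errors

1


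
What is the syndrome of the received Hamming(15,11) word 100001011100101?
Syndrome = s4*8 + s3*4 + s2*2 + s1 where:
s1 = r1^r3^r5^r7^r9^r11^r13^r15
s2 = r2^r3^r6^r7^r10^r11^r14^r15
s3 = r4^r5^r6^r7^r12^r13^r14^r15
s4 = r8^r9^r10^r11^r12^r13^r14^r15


s1=0, s2=1, s3=1, s4=1

Syndrome = 14 (error at position 14)


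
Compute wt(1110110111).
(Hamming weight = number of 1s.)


Counting 1s in 1110110111

8


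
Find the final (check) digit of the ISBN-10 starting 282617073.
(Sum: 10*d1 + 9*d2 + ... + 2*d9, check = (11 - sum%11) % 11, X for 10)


Weighted sum: 218
218 mod 11 = 9

Check digit: 2


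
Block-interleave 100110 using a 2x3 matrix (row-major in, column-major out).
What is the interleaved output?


Matrix:
  100
  110
Read columns: 110100

110100


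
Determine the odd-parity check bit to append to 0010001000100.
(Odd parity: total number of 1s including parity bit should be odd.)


Number of 1s in data: 3
Parity bit: 0

0


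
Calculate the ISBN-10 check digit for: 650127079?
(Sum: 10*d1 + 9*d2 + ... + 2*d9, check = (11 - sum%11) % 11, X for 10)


Weighted sum: 198
198 mod 11 = 0

Check digit: 0


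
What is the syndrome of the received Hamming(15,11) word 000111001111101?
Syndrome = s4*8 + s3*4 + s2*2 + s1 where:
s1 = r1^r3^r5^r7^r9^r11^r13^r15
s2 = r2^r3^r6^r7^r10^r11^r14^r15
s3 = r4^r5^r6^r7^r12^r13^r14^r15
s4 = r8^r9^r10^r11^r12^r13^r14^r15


s1=1, s2=0, s3=0, s4=0

Syndrome = 1 (error at position 1)


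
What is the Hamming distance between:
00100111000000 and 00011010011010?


XOR: 00111101011010
Count of 1s: 8

8


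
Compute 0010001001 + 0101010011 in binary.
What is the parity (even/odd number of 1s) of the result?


0010001001 = 137
0101010011 = 339
Sum = 476 = 111011100
1s count = 6

even parity (6 ones in 111011100)


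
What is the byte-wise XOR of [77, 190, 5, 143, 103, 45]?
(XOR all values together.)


XOR chain: 77 ^ 190 ^ 5 ^ 143 ^ 103 ^ 45 = 51

51


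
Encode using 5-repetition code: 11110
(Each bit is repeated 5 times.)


Each bit -> 5 copies

1111111111111111111100000


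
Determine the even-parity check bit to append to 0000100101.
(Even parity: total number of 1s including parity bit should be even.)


Number of 1s in data: 3
Parity bit: 1

1


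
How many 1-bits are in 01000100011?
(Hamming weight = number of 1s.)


Counting 1s in 01000100011

4


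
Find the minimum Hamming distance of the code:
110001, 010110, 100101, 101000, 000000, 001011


Comparing all pairs, minimum distance: 2
Can detect 1 errors, correct 0 errors

2


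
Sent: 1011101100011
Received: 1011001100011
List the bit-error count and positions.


XOR: 0000100000000

1 error(s) at position(s): 4


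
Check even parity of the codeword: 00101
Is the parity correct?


Number of 1s: 2

Yes, parity is correct (2 ones)


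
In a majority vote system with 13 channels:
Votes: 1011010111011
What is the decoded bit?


Ones: 9 out of 13
Threshold: 7

1 (9/13 voted 1)


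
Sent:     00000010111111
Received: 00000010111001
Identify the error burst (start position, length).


XOR: 00000000000110

Burst at position 11, length 2


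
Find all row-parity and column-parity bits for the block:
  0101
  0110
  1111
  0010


Row parities: 0001
Column parities: 1110

Row P: 0001, Col P: 1110, Corner: 1


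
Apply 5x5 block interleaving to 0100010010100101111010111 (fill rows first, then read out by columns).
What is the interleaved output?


Matrix:
  01000
  10010
  10010
  11110
  10111
Read columns: 0111110010000110111100001

0111110010000110111100001


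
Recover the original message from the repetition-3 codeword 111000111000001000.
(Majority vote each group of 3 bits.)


Groups: 111, 000, 111, 000, 001, 000
Majority votes: 101000

101000


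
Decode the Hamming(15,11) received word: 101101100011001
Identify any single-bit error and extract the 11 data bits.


Syndrome = 15: error at position 15

Data: 10110011000 (corrected bit 15)


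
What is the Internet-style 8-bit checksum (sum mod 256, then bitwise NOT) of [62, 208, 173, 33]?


Sum = 476 mod 256 = 220
Complement = 35

35


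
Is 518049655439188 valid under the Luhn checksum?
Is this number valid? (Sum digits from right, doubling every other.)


Luhn sum = 76
76 mod 10 = 6

Invalid (Luhn sum mod 10 = 6)


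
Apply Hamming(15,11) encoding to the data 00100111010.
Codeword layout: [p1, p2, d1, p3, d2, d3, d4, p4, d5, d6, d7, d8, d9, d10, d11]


Parity bits: p1=1, p2=0, p3=1, p4=0

100101000111010


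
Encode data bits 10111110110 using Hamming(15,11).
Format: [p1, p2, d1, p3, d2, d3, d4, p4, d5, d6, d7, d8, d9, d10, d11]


Parity bits: p1=1, p2=0, p3=0, p4=1

101001111110110


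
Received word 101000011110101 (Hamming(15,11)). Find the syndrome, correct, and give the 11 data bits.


Syndrome = 0: no error detected

Data: 10001110101 (no errors)


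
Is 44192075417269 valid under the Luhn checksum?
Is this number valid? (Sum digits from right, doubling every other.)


Luhn sum = 65
65 mod 10 = 5

Invalid (Luhn sum mod 10 = 5)


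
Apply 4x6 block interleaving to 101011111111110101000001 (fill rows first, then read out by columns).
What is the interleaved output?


Matrix:
  101011
  111111
  110101
  000001
Read columns: 111001101100011011001111

111001101100011011001111


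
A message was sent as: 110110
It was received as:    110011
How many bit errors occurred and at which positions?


XOR: 000101

2 error(s) at position(s): 3, 5


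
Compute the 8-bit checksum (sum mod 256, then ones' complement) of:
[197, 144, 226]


Sum = 567 mod 256 = 55
Complement = 200

200


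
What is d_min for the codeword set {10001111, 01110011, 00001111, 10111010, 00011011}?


Comparing all pairs, minimum distance: 1
Can detect 0 errors, correct 0 errors

1


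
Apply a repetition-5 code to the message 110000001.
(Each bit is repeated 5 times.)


Each bit -> 5 copies

111111111100000000000000000000000000000011111


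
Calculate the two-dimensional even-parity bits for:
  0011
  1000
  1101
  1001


Row parities: 0110
Column parities: 1111

Row P: 0110, Col P: 1111, Corner: 0


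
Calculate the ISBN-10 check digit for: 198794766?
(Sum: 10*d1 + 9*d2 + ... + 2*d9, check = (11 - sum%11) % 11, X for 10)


Weighted sum: 336
336 mod 11 = 6

Check digit: 5


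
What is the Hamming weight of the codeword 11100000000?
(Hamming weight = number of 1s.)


Counting 1s in 11100000000

3


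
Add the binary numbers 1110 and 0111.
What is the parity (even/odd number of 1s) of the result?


1110 = 14
0111 = 7
Sum = 21 = 10101
1s count = 3

odd parity (3 ones in 10101)


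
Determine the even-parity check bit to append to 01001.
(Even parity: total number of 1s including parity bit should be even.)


Number of 1s in data: 2
Parity bit: 0

0


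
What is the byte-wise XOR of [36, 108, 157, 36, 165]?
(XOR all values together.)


XOR chain: 36 ^ 108 ^ 157 ^ 36 ^ 165 = 84

84


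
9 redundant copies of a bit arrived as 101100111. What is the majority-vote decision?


Ones: 6 out of 9
Threshold: 5

1 (6/9 voted 1)


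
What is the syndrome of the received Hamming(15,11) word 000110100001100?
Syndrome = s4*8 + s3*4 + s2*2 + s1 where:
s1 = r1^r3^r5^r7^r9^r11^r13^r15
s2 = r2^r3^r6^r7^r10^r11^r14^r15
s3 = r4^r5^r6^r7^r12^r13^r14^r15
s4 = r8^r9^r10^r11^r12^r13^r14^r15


s1=1, s2=1, s3=1, s4=0

Syndrome = 7 (error at position 7)


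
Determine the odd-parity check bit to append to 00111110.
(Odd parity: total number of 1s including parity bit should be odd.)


Number of 1s in data: 5
Parity bit: 0

0


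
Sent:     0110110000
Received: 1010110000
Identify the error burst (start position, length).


XOR: 1100000000

Burst at position 0, length 2


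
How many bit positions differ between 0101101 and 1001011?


XOR: 1100110
Count of 1s: 4

4


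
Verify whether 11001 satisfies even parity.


Number of 1s: 3

No, parity error (3 ones)


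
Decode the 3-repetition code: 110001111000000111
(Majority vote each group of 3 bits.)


Groups: 110, 001, 111, 000, 000, 111
Majority votes: 101001

101001


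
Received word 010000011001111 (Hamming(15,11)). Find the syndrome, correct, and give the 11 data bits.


Syndrome = 3: error at position 3

Data: 10001001111 (corrected bit 3)


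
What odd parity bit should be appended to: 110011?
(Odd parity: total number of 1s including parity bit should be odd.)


Number of 1s in data: 4
Parity bit: 1

1


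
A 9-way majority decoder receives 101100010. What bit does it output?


Ones: 4 out of 9
Threshold: 5

0 (4/9 voted 1)


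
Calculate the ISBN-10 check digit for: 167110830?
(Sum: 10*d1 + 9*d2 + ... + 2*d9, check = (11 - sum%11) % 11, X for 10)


Weighted sum: 174
174 mod 11 = 9

Check digit: 2


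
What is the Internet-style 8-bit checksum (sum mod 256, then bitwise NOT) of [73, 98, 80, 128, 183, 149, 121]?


Sum = 832 mod 256 = 64
Complement = 191

191


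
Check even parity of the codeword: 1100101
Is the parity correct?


Number of 1s: 4

Yes, parity is correct (4 ones)


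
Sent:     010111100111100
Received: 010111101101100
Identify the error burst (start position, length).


XOR: 000000001010000

Burst at position 8, length 3


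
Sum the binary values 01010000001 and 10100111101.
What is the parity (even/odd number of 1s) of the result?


01010000001 = 641
10100111101 = 1341
Sum = 1982 = 11110111110
1s count = 9

odd parity (9 ones in 11110111110)


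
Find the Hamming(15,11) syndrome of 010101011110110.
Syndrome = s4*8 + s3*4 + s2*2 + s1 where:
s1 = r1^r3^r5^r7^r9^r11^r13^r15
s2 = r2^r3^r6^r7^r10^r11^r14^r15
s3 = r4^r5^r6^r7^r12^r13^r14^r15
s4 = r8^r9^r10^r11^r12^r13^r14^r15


s1=1, s2=1, s3=0, s4=0

Syndrome = 3 (error at position 3)


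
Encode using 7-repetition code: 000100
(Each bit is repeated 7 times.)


Each bit -> 7 copies

000000000000000000000111111100000000000000


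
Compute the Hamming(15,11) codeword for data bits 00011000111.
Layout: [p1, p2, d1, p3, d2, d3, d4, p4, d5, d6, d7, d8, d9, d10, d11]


Parity bits: p1=0, p2=1, p3=0, p4=0

010000101000111


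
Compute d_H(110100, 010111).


XOR: 100011
Count of 1s: 3

3


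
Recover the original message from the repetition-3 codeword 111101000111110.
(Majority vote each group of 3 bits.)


Groups: 111, 101, 000, 111, 110
Majority votes: 11011

11011


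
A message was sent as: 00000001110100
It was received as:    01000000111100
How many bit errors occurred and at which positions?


XOR: 01000001001000

3 error(s) at position(s): 1, 7, 10


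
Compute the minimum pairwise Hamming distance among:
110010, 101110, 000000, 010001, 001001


Comparing all pairs, minimum distance: 2
Can detect 1 errors, correct 0 errors

2


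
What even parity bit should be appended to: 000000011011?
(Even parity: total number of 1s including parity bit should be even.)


Number of 1s in data: 4
Parity bit: 0

0


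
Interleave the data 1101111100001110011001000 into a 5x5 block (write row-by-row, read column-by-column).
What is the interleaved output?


Matrix:
  11011
  11100
  00111
  00110
  01000
Read columns: 1100011001011101011010100

1100011001011101011010100


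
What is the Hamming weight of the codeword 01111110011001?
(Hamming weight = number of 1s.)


Counting 1s in 01111110011001

9


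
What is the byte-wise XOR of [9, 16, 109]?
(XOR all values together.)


XOR chain: 9 ^ 16 ^ 109 = 116

116


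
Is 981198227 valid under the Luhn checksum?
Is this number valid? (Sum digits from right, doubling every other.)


Luhn sum = 48
48 mod 10 = 8

Invalid (Luhn sum mod 10 = 8)


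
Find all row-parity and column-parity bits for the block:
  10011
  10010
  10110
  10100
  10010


Row parities: 10100
Column parities: 10001

Row P: 10100, Col P: 10001, Corner: 0


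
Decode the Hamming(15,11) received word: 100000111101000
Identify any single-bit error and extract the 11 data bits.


Syndrome = 1: error at position 1

Data: 00011101000 (corrected bit 1)


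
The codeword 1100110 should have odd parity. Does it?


Number of 1s: 4

No, parity error (4 ones)


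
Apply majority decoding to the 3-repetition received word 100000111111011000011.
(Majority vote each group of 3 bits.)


Groups: 100, 000, 111, 111, 011, 000, 011
Majority votes: 0011101

0011101


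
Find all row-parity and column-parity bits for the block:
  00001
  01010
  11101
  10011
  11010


Row parities: 10011
Column parities: 11111

Row P: 10011, Col P: 11111, Corner: 1


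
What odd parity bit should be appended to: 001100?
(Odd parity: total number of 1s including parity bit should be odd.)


Number of 1s in data: 2
Parity bit: 1

1


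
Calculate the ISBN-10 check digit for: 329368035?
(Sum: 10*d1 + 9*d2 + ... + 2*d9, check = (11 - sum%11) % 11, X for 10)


Weighted sum: 236
236 mod 11 = 5

Check digit: 6


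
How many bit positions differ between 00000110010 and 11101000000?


XOR: 11101110010
Count of 1s: 7

7


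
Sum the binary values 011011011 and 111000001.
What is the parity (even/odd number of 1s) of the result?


011011011 = 219
111000001 = 449
Sum = 668 = 1010011100
1s count = 5

odd parity (5 ones in 1010011100)


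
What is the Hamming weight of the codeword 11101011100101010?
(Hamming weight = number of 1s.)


Counting 1s in 11101011100101010

10


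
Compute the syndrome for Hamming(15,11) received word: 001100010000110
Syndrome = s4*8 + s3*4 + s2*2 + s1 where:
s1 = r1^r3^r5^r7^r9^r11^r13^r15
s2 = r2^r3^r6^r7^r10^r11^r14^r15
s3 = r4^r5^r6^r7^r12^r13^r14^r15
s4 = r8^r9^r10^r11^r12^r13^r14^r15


s1=0, s2=0, s3=1, s4=1

Syndrome = 12 (error at position 12)


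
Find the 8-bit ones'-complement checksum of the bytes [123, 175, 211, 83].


Sum = 592 mod 256 = 80
Complement = 175

175


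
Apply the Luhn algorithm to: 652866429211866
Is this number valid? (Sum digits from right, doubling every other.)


Luhn sum = 66
66 mod 10 = 6

Invalid (Luhn sum mod 10 = 6)


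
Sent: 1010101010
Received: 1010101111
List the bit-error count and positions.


XOR: 0000000101

2 error(s) at position(s): 7, 9


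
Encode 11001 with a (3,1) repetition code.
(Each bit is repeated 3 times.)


Each bit -> 3 copies

111111000000111


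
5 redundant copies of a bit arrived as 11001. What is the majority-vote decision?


Ones: 3 out of 5
Threshold: 3

1 (3/5 voted 1)


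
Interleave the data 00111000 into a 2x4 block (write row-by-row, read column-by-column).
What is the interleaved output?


Matrix:
  0011
  1000
Read columns: 01001010

01001010


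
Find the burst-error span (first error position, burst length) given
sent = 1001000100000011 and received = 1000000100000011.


XOR: 0001000000000000

Burst at position 3, length 1


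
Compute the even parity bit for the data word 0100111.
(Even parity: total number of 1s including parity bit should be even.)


Number of 1s in data: 4
Parity bit: 0

0


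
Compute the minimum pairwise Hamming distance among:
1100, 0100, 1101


Comparing all pairs, minimum distance: 1
Can detect 0 errors, correct 0 errors

1


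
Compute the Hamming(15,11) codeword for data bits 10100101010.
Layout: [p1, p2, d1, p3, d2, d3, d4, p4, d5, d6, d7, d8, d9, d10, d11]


Parity bits: p1=1, p2=0, p3=1, p4=1

101101010101010


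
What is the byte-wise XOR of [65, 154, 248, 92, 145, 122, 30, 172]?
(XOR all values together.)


XOR chain: 65 ^ 154 ^ 248 ^ 92 ^ 145 ^ 122 ^ 30 ^ 172 = 38

38


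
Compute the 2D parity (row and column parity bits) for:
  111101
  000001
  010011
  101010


Row parities: 1111
Column parities: 000101

Row P: 1111, Col P: 000101, Corner: 0


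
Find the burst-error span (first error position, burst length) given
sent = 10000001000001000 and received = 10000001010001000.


XOR: 00000000010000000

Burst at position 9, length 1


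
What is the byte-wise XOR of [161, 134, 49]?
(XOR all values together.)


XOR chain: 161 ^ 134 ^ 49 = 22

22


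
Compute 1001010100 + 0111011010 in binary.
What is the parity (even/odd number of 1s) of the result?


1001010100 = 596
0111011010 = 474
Sum = 1070 = 10000101110
1s count = 5

odd parity (5 ones in 10000101110)


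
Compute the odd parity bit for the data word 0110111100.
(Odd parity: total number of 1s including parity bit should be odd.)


Number of 1s in data: 6
Parity bit: 1

1


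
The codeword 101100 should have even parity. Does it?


Number of 1s: 3

No, parity error (3 ones)


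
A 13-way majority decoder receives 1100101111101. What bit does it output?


Ones: 9 out of 13
Threshold: 7

1 (9/13 voted 1)


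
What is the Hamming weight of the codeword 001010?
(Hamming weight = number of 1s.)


Counting 1s in 001010

2


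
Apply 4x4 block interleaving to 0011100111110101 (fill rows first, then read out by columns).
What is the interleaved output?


Matrix:
  0011
  1001
  1111
  0101
Read columns: 0110001110101111

0110001110101111


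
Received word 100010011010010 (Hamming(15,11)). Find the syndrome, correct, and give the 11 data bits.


Syndrome = 0: no error detected

Data: 01001010010 (no errors)


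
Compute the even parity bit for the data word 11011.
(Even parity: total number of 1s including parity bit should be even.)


Number of 1s in data: 4
Parity bit: 0

0


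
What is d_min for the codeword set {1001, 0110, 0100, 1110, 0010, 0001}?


Comparing all pairs, minimum distance: 1
Can detect 0 errors, correct 0 errors

1


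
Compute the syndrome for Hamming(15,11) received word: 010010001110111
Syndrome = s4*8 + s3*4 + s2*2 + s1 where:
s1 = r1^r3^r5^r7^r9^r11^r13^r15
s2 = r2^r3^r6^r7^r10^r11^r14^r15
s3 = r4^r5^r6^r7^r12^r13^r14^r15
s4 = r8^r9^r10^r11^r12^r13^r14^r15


s1=1, s2=1, s3=0, s4=0

Syndrome = 3 (error at position 3)


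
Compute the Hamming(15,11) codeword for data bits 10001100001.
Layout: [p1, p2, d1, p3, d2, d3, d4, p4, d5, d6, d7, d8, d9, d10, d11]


Parity bits: p1=1, p2=1, p3=1, p4=1

111100011100001


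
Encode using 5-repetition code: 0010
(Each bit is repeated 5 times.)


Each bit -> 5 copies

00000000001111100000


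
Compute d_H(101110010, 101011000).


XOR: 000101010
Count of 1s: 3

3


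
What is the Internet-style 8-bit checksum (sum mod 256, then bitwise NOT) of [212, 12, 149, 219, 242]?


Sum = 834 mod 256 = 66
Complement = 189

189


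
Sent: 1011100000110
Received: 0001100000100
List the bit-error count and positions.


XOR: 1010000000010

3 error(s) at position(s): 0, 2, 11


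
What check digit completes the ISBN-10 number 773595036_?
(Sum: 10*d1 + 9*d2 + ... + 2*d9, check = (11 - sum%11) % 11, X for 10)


Weighted sum: 292
292 mod 11 = 6

Check digit: 5


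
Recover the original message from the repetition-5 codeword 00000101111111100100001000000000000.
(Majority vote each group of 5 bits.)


Groups: 00000, 10111, 11111, 00100, 00100, 00000, 00000
Majority votes: 0110000

0110000


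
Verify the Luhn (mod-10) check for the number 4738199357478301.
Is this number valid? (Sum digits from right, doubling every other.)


Luhn sum = 86
86 mod 10 = 6

Invalid (Luhn sum mod 10 = 6)


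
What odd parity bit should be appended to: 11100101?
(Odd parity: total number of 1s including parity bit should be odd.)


Number of 1s in data: 5
Parity bit: 0

0


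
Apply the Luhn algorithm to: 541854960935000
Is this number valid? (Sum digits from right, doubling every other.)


Luhn sum = 59
59 mod 10 = 9

Invalid (Luhn sum mod 10 = 9)


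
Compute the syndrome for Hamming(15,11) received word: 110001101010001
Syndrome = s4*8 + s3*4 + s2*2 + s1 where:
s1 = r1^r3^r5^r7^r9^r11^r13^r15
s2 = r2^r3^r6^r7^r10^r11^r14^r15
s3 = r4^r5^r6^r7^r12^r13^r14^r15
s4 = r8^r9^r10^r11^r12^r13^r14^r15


s1=1, s2=1, s3=1, s4=1

Syndrome = 15 (error at position 15)


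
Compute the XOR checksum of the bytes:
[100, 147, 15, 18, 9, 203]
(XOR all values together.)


XOR chain: 100 ^ 147 ^ 15 ^ 18 ^ 9 ^ 203 = 40

40


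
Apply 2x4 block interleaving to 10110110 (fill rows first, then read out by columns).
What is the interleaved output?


Matrix:
  1011
  0110
Read columns: 10011110

10011110


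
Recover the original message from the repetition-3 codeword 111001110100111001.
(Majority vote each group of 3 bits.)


Groups: 111, 001, 110, 100, 111, 001
Majority votes: 101010

101010


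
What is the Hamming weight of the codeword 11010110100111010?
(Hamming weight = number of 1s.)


Counting 1s in 11010110100111010

10


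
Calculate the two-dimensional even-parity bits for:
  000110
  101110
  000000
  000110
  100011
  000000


Row parities: 000010
Column parities: 001101

Row P: 000010, Col P: 001101, Corner: 1


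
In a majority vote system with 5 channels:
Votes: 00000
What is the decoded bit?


Ones: 0 out of 5
Threshold: 3

0 (0/5 voted 1)


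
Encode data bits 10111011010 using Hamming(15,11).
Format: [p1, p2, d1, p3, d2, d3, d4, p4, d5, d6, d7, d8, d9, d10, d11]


Parity bits: p1=0, p2=1, p3=0, p4=0

011001101011010


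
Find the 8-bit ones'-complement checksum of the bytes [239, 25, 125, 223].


Sum = 612 mod 256 = 100
Complement = 155

155


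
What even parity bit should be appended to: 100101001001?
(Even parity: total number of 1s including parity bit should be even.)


Number of 1s in data: 5
Parity bit: 1

1


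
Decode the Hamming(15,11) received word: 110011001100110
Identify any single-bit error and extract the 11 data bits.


Syndrome = 0: no error detected

Data: 01101100110 (no errors)


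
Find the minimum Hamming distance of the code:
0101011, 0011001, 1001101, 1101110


Comparing all pairs, minimum distance: 3
Can detect 2 errors, correct 1 errors

3


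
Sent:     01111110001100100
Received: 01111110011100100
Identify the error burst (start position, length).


XOR: 00000000010000000

Burst at position 9, length 1


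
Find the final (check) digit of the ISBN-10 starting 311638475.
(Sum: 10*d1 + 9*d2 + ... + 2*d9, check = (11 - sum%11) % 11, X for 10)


Weighted sum: 194
194 mod 11 = 7

Check digit: 4


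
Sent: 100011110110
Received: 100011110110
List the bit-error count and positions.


XOR: 000000000000

0 errors (received matches sent)


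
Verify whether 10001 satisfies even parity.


Number of 1s: 2

Yes, parity is correct (2 ones)


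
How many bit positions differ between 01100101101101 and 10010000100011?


XOR: 11110101001110
Count of 1s: 9

9


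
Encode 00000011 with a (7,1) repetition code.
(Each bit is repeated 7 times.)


Each bit -> 7 copies

00000000000000000000000000000000000000000011111111111111


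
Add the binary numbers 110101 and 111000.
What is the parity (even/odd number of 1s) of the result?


110101 = 53
111000 = 56
Sum = 109 = 1101101
1s count = 5

odd parity (5 ones in 1101101)


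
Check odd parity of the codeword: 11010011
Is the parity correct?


Number of 1s: 5

Yes, parity is correct (5 ones)


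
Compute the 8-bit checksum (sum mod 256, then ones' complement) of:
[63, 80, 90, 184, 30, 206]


Sum = 653 mod 256 = 141
Complement = 114

114


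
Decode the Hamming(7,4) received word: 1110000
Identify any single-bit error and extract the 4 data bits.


Syndrome = 0: no error detected

Data: 1000 (no errors)


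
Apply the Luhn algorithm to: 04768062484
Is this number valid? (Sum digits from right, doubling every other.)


Luhn sum = 51
51 mod 10 = 1

Invalid (Luhn sum mod 10 = 1)


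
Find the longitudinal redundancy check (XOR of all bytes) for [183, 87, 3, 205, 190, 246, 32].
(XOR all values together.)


XOR chain: 183 ^ 87 ^ 3 ^ 205 ^ 190 ^ 246 ^ 32 = 70

70


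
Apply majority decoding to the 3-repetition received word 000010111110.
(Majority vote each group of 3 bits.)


Groups: 000, 010, 111, 110
Majority votes: 0011

0011


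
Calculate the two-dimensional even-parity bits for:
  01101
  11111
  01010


Row parities: 110
Column parities: 11000

Row P: 110, Col P: 11000, Corner: 0


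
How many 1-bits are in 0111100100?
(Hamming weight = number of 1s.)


Counting 1s in 0111100100

5


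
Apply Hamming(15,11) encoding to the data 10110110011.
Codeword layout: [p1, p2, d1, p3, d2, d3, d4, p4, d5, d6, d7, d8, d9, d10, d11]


Parity bits: p1=0, p2=1, p3=0, p4=0

011001100110011


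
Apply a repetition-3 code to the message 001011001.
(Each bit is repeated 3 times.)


Each bit -> 3 copies

000000111000111111000000111


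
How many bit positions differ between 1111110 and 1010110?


XOR: 0101000
Count of 1s: 2

2


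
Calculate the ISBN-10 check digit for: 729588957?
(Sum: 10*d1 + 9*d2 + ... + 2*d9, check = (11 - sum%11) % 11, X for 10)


Weighted sum: 348
348 mod 11 = 7

Check digit: 4


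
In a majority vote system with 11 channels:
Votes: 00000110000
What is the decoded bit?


Ones: 2 out of 11
Threshold: 6

0 (2/11 voted 1)


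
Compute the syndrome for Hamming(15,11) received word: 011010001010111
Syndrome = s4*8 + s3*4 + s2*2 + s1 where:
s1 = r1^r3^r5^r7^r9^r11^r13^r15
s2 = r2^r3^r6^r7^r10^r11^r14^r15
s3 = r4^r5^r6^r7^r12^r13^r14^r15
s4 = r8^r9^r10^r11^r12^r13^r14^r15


s1=0, s2=1, s3=0, s4=1

Syndrome = 10 (error at position 10)


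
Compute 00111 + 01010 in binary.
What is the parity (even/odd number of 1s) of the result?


00111 = 7
01010 = 10
Sum = 17 = 10001
1s count = 2

even parity (2 ones in 10001)


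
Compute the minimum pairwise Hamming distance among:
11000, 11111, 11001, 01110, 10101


Comparing all pairs, minimum distance: 1
Can detect 0 errors, correct 0 errors

1


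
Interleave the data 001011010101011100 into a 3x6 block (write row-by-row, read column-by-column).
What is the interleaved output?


Matrix:
  001011
  010101
  011100
Read columns: 000011101011100110

000011101011100110


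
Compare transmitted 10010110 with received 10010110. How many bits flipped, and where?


XOR: 00000000

0 errors (received matches sent)


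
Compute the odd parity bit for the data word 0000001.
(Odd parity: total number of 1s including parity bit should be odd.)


Number of 1s in data: 1
Parity bit: 0

0


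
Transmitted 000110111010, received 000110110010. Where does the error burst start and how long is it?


XOR: 000000001000

Burst at position 8, length 1


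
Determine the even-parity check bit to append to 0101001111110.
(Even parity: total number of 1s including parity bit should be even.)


Number of 1s in data: 8
Parity bit: 0

0


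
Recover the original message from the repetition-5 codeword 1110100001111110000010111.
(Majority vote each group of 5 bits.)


Groups: 11101, 00001, 11111, 00000, 10111
Majority votes: 10101

10101


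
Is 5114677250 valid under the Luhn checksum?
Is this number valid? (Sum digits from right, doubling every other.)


Luhn sum = 26
26 mod 10 = 6

Invalid (Luhn sum mod 10 = 6)


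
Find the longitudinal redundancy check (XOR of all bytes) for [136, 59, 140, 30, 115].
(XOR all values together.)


XOR chain: 136 ^ 59 ^ 140 ^ 30 ^ 115 = 82

82


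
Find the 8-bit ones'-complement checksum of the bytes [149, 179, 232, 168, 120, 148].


Sum = 996 mod 256 = 228
Complement = 27

27


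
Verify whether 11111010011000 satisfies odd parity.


Number of 1s: 8

No, parity error (8 ones)


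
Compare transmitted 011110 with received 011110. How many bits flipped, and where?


XOR: 000000

0 errors (received matches sent)


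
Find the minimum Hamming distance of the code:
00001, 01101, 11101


Comparing all pairs, minimum distance: 1
Can detect 0 errors, correct 0 errors

1


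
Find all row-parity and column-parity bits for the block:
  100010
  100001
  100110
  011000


Row parities: 0010
Column parities: 111101

Row P: 0010, Col P: 111101, Corner: 1


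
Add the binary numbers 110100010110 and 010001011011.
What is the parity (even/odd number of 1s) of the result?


110100010110 = 3350
010001011011 = 1115
Sum = 4465 = 1000101110001
1s count = 6

even parity (6 ones in 1000101110001)


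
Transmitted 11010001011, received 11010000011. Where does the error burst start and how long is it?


XOR: 00000001000

Burst at position 7, length 1


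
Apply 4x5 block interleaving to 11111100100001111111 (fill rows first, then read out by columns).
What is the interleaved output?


Matrix:
  11111
  10010
  00011
  11111
Read columns: 11011001100111111011

11011001100111111011


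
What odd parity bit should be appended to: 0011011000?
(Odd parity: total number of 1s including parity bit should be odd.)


Number of 1s in data: 4
Parity bit: 1

1


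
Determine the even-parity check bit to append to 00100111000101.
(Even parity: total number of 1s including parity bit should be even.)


Number of 1s in data: 6
Parity bit: 0

0


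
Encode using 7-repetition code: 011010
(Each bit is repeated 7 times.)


Each bit -> 7 copies

000000011111111111111000000011111110000000


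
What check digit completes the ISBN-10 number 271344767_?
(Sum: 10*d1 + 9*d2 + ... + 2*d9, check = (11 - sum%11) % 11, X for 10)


Weighted sum: 216
216 mod 11 = 7

Check digit: 4


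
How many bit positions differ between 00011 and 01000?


XOR: 01011
Count of 1s: 3

3


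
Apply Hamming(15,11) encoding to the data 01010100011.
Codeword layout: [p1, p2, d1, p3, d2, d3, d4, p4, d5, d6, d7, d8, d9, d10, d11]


Parity bits: p1=1, p2=0, p3=0, p4=1

100010110100011


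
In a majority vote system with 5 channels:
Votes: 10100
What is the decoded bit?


Ones: 2 out of 5
Threshold: 3

0 (2/5 voted 1)


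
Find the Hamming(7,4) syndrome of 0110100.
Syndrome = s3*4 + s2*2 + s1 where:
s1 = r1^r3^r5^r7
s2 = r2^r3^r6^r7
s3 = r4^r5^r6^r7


s1=0, s2=0, s3=1

Syndrome = 4 (error at position 4)


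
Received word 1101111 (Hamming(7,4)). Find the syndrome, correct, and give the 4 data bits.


Syndrome = 3: error at position 3

Data: 1111 (corrected bit 3)


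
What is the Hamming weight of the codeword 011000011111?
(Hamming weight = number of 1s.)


Counting 1s in 011000011111

7


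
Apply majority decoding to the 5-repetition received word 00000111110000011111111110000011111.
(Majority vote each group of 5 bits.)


Groups: 00000, 11111, 00000, 11111, 11111, 00000, 11111
Majority votes: 0101101

0101101


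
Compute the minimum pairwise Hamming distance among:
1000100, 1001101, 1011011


Comparing all pairs, minimum distance: 2
Can detect 1 errors, correct 0 errors

2


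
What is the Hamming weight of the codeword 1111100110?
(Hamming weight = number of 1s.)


Counting 1s in 1111100110

7


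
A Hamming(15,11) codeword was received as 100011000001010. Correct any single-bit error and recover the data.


Syndrome = 0: no error detected

Data: 01100001010 (no errors)


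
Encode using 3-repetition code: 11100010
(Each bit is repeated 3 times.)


Each bit -> 3 copies

111111111000000000111000


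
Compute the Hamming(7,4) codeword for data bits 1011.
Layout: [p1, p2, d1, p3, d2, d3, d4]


Parity bits: p1=0, p2=1, p3=0

0110011


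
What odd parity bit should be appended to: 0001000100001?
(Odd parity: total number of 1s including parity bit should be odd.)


Number of 1s in data: 3
Parity bit: 0

0


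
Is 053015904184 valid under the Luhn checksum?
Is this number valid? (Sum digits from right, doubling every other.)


Luhn sum = 47
47 mod 10 = 7

Invalid (Luhn sum mod 10 = 7)


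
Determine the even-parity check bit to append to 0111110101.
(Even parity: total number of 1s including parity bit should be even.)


Number of 1s in data: 7
Parity bit: 1

1


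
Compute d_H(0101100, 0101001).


XOR: 0000101
Count of 1s: 2

2


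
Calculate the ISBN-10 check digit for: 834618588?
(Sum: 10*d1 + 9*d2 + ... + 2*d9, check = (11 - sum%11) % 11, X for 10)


Weighted sum: 287
287 mod 11 = 1

Check digit: X


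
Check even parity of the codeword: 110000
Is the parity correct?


Number of 1s: 2

Yes, parity is correct (2 ones)


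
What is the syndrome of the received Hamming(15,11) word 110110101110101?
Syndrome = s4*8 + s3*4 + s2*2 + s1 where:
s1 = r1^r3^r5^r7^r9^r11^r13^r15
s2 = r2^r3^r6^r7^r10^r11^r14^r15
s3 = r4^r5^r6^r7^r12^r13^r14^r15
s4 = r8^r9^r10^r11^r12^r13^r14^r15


s1=1, s2=1, s3=1, s4=1

Syndrome = 15 (error at position 15)


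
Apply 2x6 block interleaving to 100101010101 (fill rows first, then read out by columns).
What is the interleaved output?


Matrix:
  100101
  010101
Read columns: 100100110011

100100110011


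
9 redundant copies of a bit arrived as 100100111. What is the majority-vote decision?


Ones: 5 out of 9
Threshold: 5

1 (5/9 voted 1)


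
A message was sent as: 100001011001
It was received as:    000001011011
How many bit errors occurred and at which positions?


XOR: 100000000010

2 error(s) at position(s): 0, 10


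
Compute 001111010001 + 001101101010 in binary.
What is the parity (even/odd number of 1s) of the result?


001111010001 = 977
001101101010 = 874
Sum = 1851 = 11100111011
1s count = 8

even parity (8 ones in 11100111011)


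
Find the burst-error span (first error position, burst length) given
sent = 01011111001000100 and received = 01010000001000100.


XOR: 00001111000000000

Burst at position 4, length 4


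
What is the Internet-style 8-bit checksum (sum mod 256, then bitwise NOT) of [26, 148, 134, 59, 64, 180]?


Sum = 611 mod 256 = 99
Complement = 156

156


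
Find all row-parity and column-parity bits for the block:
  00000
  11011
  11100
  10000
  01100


Row parities: 00110
Column parities: 11011

Row P: 00110, Col P: 11011, Corner: 0


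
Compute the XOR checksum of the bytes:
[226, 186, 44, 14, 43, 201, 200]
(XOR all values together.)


XOR chain: 226 ^ 186 ^ 44 ^ 14 ^ 43 ^ 201 ^ 200 = 80

80


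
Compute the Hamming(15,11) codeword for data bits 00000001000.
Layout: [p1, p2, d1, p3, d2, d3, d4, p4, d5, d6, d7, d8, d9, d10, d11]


Parity bits: p1=0, p2=0, p3=1, p4=1

000100010001000


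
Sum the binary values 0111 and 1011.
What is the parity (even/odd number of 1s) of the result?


0111 = 7
1011 = 11
Sum = 18 = 10010
1s count = 2

even parity (2 ones in 10010)


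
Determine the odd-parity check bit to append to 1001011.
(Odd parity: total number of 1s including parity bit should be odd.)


Number of 1s in data: 4
Parity bit: 1

1


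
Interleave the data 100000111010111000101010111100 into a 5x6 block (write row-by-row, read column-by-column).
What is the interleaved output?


Matrix:
  100000
  111010
  111000
  101010
  111100
Read columns: 111110110101111000010101000000

111110110101111000010101000000


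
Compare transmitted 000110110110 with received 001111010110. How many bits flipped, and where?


XOR: 001001100000

3 error(s) at position(s): 2, 5, 6


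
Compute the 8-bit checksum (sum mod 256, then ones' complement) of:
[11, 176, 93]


Sum = 280 mod 256 = 24
Complement = 231

231


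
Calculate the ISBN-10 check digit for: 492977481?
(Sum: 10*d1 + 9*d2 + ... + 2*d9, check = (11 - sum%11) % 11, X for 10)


Weighted sum: 319
319 mod 11 = 0

Check digit: 0


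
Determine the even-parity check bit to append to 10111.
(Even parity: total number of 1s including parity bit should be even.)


Number of 1s in data: 4
Parity bit: 0

0


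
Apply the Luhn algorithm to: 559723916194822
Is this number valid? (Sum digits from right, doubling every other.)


Luhn sum = 78
78 mod 10 = 8

Invalid (Luhn sum mod 10 = 8)


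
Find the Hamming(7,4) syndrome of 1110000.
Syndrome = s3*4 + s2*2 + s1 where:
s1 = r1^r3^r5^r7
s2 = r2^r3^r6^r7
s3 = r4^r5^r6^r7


s1=0, s2=0, s3=0

Syndrome = 0 (no error)


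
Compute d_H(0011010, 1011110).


XOR: 1000100
Count of 1s: 2

2


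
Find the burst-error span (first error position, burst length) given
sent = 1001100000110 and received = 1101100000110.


XOR: 0100000000000

Burst at position 1, length 1


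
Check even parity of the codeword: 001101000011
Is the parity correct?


Number of 1s: 5

No, parity error (5 ones)


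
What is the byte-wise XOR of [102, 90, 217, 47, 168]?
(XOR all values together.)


XOR chain: 102 ^ 90 ^ 217 ^ 47 ^ 168 = 98

98


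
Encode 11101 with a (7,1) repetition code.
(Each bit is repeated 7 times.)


Each bit -> 7 copies

11111111111111111111100000001111111


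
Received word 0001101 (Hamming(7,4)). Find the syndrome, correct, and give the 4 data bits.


Syndrome = 6: error at position 6

Data: 0111 (corrected bit 6)
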